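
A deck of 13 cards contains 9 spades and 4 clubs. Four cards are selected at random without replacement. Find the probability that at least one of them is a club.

P(no clubs) = 9/13 × 8/12 × 7/11 × 6/10 = 3024/17160 = 126/715.
P(at least one) = 1 − 126/715 = 589/715.

589/715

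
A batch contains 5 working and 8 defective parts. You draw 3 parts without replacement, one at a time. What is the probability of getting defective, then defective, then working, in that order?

Multiply the probability of each draw given the previous ones:
P = 8/13 × 7/12 × 5/11 = 280/1716 = 70/429.

70/429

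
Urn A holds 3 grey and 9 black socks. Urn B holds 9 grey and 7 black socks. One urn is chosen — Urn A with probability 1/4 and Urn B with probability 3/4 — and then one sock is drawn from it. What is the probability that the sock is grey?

From Urn A: P(grey) = 3/12.
From Urn B: P(grey) = 9/16.
Total probability = (1/4)(3/12) + (3/4)(9/16) = 31/64.

31/64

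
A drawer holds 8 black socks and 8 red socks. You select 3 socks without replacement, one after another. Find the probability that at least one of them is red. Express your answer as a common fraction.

P(no red) = 8/16 × 7/15 × 6/14 = 336/3360 = 1/10.
P(at least one) = 1 − 1/10 = 9/10.

9/10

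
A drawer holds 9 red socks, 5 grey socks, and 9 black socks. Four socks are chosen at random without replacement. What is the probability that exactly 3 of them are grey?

36/1771

One ordering (grey drawn first) has probability 5/23 × 4/22 × 3/21 × 18/20 = 1080/212520 = 9/1771.
There are C(4,3) = 4 such orderings, each equally likely, so P = 4 × 9/1771 = 36/1771.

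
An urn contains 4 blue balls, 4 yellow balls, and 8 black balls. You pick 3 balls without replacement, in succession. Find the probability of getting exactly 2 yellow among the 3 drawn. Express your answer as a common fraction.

One ordering (yellow drawn first) has probability 4/16 × 3/15 × 12/14 = 144/3360 = 3/70.
There are C(3,2) = 3 such orderings, each equally likely, so P = 3 × 3/70 = 9/70.

9/70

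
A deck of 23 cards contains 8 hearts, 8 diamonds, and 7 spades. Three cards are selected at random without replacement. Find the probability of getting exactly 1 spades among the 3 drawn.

One ordering (a spade drawn first) has probability 7/23 × 16/22 × 15/21 = 1680/10626 = 40/253.
There are C(3,1) = 3 such orderings, each equally likely, so P = 3 × 40/253 = 120/253.

120/253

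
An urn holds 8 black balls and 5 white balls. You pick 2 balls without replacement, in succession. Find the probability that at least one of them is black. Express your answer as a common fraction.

P(no black) = 5/13 × 4/12 = 20/156 = 5/39.
P(at least one) = 1 − 5/39 = 34/39.

34/39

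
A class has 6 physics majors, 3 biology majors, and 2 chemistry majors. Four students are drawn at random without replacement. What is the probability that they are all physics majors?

P(all physics majors) = 6/11 × 5/10 × 4/9 × 3/8 = 360/7920 = 1/22.

1/22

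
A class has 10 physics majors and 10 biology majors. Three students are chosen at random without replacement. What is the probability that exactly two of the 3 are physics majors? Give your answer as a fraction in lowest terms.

One ordering (physics majors drawn first) has probability 10/20 × 9/19 × 10/18 = 900/6840 = 5/38.
There are C(3,2) = 3 such orderings, each equally likely, so P = 3 × 5/38 = 15/38.

15/38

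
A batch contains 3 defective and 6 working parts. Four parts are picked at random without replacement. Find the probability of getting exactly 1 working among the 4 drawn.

One ordering (working drawn first) has probability 6/9 × 3/8 × 2/7 × 1/6 = 36/3024 = 1/84.
There are C(4,1) = 4 such orderings, each equally likely, so P = 4 × 1/84 = 1/21.

1/21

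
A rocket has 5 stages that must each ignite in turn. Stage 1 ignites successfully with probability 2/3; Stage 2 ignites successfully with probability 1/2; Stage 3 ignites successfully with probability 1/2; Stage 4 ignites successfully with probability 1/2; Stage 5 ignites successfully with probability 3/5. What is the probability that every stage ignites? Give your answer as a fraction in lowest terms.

Each stage is reached only if all earlier stages succeed, so
P = 2/3 × 1/2 × 1/2 × 1/2 × 3/5 = 6/120 = 1/20.

1/20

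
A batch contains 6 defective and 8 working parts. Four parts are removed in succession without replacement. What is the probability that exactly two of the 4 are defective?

One ordering (defective drawn first) has probability 6/14 × 5/13 × 8/12 × 7/11 = 1680/24024 = 10/143.
There are C(4,2) = 6 such orderings, each equally likely, so P = 6 × 10/143 = 60/143.

60/143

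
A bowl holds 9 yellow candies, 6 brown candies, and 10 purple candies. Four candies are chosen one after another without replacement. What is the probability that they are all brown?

P = 6/25 × 5/24 × 4/23 × 3/22 = 360/303600 = 3/2530.

3/2530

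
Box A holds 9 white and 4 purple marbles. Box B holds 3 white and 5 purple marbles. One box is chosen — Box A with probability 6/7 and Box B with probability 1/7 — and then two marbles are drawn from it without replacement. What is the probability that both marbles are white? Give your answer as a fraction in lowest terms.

1047/2548

From Box A: P(both white) = (9/13)(8/12) = 6/13.
From Box B: P(both white) = (3/8)(2/7) = 3/28.
Total probability = (6/7)(6/13) + (1/7)(3/28) = 1047/2548.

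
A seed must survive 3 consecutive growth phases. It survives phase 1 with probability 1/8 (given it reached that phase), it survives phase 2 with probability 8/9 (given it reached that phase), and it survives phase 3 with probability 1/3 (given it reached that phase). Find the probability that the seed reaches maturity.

1/27

Each stage is reached only if all earlier stages succeed, so
P = 1/8 × 8/9 × 1/3 = 8/216 = 1/27.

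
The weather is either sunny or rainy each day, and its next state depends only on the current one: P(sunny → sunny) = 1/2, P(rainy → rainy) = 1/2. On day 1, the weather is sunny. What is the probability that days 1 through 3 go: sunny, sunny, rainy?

1/4

Day 1 is given. For each transition, use the conditional probability from the current state:
P(sunny | sunny) = 1/2; P(rainy | sunny) = 1/2.
P = 1/2 × 1/2 = 1/4.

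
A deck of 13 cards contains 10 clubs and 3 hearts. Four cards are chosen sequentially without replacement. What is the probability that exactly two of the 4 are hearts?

One ordering (hearts drawn first) has probability 3/13 × 2/12 × 10/11 × 9/10 = 540/17160 = 9/286.
There are C(4,2) = 6 such orderings, each equally likely, so P = 6 × 9/286 = 27/143.

27/143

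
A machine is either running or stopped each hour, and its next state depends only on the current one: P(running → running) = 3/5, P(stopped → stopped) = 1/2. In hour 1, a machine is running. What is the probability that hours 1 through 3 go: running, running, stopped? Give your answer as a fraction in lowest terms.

6/25

Hour 1 is given. For each transition, use the conditional probability from the current state:
P(running | running) = 3/5; P(stopped | running) = 2/5.
P = 3/5 × 2/5 = 6/25.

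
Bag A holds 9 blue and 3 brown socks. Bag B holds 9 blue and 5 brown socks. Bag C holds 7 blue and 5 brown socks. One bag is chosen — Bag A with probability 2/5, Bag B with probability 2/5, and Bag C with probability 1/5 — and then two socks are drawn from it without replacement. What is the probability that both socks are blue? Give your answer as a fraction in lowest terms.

From Bag A: P(both blue) = (9/12)(8/11) = 6/11.
From Bag B: P(both blue) = (9/14)(8/13) = 36/91.
From Bag C: P(both blue) = (7/12)(6/11) = 7/22.
Total probability = (2/5)(6/11) + (2/5)(36/91) + (1/5)(7/22) = 881/2002.

881/2002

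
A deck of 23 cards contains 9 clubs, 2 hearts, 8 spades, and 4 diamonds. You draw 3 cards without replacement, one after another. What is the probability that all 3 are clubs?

P(every draw is a club) = 9/23 × 8/22 × 7/21 = 504/10626 = 12/253.

12/253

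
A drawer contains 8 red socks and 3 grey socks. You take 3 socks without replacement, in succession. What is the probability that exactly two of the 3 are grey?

One ordering (grey drawn first) has probability 3/11 × 2/10 × 8/9 = 48/990 = 8/165.
There are C(3,2) = 3 such orderings, each equally likely, so P = 3 × 8/165 = 8/55.

8/55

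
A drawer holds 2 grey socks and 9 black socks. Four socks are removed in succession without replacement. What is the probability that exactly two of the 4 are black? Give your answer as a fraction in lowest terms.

One ordering (black drawn first) has probability 9/11 × 8/10 × 2/9 × 1/8 = 144/7920 = 1/55.
There are C(4,2) = 6 such orderings, each equally likely, so P = 6 × 1/55 = 6/55.

6/55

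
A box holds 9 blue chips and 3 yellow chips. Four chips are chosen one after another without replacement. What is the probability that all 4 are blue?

P(all blue) = 9/12 × 8/11 × 7/10 × 6/9 = 3024/11880 = 14/55.

14/55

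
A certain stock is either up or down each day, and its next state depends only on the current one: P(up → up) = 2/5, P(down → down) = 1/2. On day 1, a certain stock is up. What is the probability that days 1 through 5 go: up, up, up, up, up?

16/625

Day 1 is given. For each transition, use the conditional probability from the current state:
P(up | up) = 2/5; P(up | up) = 2/5; P(up | up) = 2/5; P(up | up) = 2/5.
P = 2/5 × 2/5 × 2/5 × 2/5 = 16/625.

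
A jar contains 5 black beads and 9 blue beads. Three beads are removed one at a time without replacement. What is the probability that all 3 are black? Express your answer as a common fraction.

P(all black) = 5/14 × 4/13 × 3/12 = 60/2184 = 5/182.

5/182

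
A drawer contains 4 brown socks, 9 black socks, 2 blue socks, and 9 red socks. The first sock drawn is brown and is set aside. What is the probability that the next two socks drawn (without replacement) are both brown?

3/253

After the first draw, 3 of the remaining 23 socks are brown.
P = 3/23 × 2/22 = 6/506 = 3/253.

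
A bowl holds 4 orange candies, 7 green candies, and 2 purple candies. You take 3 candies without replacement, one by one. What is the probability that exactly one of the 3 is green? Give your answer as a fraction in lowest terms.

One ordering (green drawn first) has probability 7/13 × 6/12 × 5/11 = 210/1716 = 35/286.
There are C(3,1) = 3 such orderings, each equally likely, so P = 3 × 35/286 = 105/286.

105/286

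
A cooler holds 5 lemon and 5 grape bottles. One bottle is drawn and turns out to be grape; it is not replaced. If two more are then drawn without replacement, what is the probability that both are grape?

After the first draw, 4 of the remaining 9 bottles are grape.
P = 4/9 × 3/8 = 12/72 = 1/6.

1/6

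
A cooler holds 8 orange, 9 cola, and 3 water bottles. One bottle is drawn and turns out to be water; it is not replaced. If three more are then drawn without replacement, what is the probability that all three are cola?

28/323

After the first draw, 9 of the remaining 19 bottles are cola.
P = 9/19 × 8/18 × 7/17 = 504/5814 = 28/323.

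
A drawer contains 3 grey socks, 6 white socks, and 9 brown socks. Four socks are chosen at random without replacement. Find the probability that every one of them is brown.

P(all brown) = 9/18 × 8/17 × 7/16 × 6/15 = 3024/73440 = 7/170.

7/170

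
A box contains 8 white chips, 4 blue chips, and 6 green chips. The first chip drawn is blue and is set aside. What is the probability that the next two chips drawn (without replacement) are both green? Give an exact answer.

15/136

After the first draw, 6 of the remaining 17 chips are green.
P = 6/17 × 5/16 = 30/272 = 15/136.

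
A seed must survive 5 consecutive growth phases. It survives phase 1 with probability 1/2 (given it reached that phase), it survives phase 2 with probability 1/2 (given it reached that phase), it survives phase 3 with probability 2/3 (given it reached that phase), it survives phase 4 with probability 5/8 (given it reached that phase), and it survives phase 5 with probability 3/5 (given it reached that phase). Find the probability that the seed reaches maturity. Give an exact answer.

Multiplying along the chain,
P = 1/2 × 1/2 × 2/3 × 5/8 × 3/5 = 30/480 = 1/16.

1/16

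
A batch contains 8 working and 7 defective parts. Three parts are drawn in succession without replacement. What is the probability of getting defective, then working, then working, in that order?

28/195

Chain rule:
P = 7/15 × 8/14 × 7/13 = 392/2730 = 28/195.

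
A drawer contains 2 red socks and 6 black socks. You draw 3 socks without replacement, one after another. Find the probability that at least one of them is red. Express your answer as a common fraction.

P(no red) = 6/8 × 5/7 × 4/6 = 120/336 = 5/14.
P(at least one) = 1 − 5/14 = 9/14.

9/14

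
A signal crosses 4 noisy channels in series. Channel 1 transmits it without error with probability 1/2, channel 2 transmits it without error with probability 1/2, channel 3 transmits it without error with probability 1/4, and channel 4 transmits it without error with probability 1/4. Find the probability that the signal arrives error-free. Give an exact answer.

The events are sequential, so multiply the conditional probabilities:
P = 1/2 × 1/2 × 1/4 × 1/4 = 1/64.

1/64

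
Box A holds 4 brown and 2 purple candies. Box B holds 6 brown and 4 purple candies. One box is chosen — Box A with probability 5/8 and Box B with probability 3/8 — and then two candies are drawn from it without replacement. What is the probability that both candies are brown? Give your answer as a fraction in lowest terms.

3/8

From Box A: P(both brown) = (4/6)(3/5) = 2/5.
From Box B: P(both brown) = (6/10)(5/9) = 1/3.
Total probability = (5/8)(2/5) + (3/8)(1/3) = 3/8.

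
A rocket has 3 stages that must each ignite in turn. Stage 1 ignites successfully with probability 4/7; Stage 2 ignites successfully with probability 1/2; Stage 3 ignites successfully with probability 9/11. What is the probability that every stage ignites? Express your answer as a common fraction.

Multiplying along the chain,
P = 4/7 × 1/2 × 9/11 = 36/154 = 18/77.

18/77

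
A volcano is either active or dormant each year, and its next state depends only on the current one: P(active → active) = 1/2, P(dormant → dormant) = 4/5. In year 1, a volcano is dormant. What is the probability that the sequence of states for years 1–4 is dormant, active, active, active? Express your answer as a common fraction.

Year 1 is given. For each transition, use the conditional probability from the current state:
P(active | dormant) = 1/5; P(active | active) = 1/2; P(active | active) = 1/2.
P = 1/5 × 1/2 × 1/2 = 1/20.

1/20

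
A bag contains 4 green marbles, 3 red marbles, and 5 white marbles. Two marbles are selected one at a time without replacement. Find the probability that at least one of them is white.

P(no white) = 7/12 × 6/11 = 42/132 = 7/22.
P(at least one) = 1 − 7/22 = 15/22.

15/22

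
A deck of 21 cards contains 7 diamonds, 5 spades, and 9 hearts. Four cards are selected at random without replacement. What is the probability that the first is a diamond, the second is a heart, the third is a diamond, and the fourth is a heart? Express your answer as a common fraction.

2/95

Chain rule:
P = 7/21 × 9/20 × 6/19 × 8/18 = 3024/143640 = 2/95.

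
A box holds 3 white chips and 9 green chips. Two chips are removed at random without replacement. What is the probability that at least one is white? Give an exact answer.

P(no white) = 9/12 × 8/11 = 72/132 = 6/11.
P(at least one) = 1 − 6/11 = 5/11.

5/11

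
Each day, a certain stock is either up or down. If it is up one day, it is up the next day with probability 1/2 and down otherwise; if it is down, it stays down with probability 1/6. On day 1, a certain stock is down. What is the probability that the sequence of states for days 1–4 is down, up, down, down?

Day 1 is given. For each transition, use the conditional probability from the current state:
P(up | down) = 5/6; P(down | up) = 1/2; P(down | down) = 1/6.
P = 5/6 × 1/2 × 1/6 = 5/72.

5/72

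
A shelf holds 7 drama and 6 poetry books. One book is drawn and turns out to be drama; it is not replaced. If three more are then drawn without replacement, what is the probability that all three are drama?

After the first draw, 6 of the remaining 12 books are drama.
P = 6/12 × 5/11 × 4/10 = 120/1320 = 1/11.

1/11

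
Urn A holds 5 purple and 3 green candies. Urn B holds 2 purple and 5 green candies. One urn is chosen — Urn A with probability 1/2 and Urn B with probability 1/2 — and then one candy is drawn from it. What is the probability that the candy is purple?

51/112

From Urn A: P(purple) = 5/8.
From Urn B: P(purple) = 2/7.
Total probability = (1/2)(5/8) + (1/2)(2/7) = 51/112.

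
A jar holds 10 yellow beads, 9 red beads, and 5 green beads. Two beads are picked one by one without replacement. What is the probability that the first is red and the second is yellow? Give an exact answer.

Multiply the probability of each draw given the previous ones:
P = 9/24 × 10/23 = 90/552 = 15/92.

15/92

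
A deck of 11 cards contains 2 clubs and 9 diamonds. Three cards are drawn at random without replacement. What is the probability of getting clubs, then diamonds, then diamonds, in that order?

Each draw changes the counts, so multiply the conditional probabilities along the sequence:
P = 2/11 × 9/10 × 8/9 = 144/990 = 8/55.

8/55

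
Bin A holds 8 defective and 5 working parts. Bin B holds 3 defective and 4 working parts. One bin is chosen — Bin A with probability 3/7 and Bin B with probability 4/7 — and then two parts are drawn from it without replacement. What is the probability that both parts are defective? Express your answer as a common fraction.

150/637

From Bin A: P(both defective) = (8/13)(7/12) = 14/39.
From Bin B: P(both defective) = (3/7)(2/6) = 1/7.
Total probability = (3/7)(14/39) + (4/7)(1/7) = 150/637.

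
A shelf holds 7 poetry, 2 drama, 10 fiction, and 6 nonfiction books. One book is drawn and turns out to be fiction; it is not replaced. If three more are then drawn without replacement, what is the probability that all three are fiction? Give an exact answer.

After the first draw, 9 of the remaining 24 books are fiction.
P = 9/24 × 8/23 × 7/22 = 504/12144 = 21/506.

21/506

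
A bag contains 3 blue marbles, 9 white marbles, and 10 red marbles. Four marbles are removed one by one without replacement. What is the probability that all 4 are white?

P(all white) = 9/22 × 8/21 × 7/20 × 6/19 = 3024/175560 = 18/1045.

18/1045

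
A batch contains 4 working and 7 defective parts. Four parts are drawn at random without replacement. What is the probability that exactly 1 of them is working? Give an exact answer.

14/33

One ordering (working drawn first) has probability 4/11 × 7/10 × 6/9 × 5/8 = 840/7920 = 7/66.
There are C(4,1) = 4 such orderings, each equally likely, so P = 4 × 7/66 = 14/33.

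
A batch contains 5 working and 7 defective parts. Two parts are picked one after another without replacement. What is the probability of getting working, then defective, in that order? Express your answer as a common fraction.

Multiply the probability of each draw given the previous ones:
P = 5/12 × 7/11 = 35/132.

35/132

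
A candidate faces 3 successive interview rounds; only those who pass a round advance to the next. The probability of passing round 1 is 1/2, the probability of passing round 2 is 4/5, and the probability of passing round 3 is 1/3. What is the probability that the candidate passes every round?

2/15

Each stage is reached only if all earlier stages succeed, so
P = 1/2 × 4/5 × 1/3 = 4/30 = 2/15.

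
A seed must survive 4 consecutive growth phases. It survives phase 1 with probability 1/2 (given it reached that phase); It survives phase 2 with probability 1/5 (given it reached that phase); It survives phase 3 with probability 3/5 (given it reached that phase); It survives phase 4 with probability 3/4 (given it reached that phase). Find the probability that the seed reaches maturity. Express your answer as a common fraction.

9/200

Multiplying along the chain,
P = 1/2 × 1/5 × 3/5 × 3/4 = 9/200.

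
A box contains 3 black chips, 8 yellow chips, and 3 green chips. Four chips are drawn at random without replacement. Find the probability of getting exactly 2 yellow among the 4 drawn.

60/143

One ordering (yellow drawn first) has probability 8/14 × 7/13 × 6/12 × 5/11 = 1680/24024 = 10/143.
There are C(4,2) = 6 such orderings, each equally likely, so P = 6 × 10/143 = 60/143.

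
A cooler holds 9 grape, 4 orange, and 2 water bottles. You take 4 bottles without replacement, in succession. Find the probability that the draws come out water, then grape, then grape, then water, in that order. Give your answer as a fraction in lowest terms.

2/455

Chain rule:
P = 2/15 × 9/14 × 8/13 × 1/12 = 144/32760 = 2/455.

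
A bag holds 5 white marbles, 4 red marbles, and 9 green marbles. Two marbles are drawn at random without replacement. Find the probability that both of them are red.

P = 4/18 × 3/17 = 12/306 = 2/51.

2/51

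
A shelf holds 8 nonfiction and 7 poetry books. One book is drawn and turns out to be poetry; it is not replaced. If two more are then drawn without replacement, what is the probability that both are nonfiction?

4/13

With the first book removed, 8 nonfiction remain out of 14.
P = 8/14 × 7/13 = 56/182 = 4/13.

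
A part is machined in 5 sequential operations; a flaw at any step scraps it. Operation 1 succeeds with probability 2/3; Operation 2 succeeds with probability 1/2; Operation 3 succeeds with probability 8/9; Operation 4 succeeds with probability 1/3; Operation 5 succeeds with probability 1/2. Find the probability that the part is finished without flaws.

The events are sequential, so multiply the conditional probabilities:
P = 2/3 × 1/2 × 8/9 × 1/3 × 1/2 = 16/324 = 4/81.

4/81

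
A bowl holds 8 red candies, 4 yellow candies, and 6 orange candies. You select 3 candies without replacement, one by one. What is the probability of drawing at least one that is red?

P(no red) = 10/18 × 9/17 × 8/16 = 720/4896 = 5/34.
P(at least one) = 1 − 5/34 = 29/34.

29/34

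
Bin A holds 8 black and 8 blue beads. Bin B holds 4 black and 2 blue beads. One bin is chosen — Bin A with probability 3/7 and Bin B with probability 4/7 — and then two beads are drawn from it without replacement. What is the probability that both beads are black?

From Bin A: P(both black) = (8/16)(7/15) = 7/30.
From Bin B: P(both black) = (4/6)(3/5) = 2/5.
Total probability = (3/7)(7/30) + (4/7)(2/5) = 23/70.

23/70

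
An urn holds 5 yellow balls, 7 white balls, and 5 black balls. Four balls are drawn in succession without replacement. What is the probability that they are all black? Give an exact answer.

P(all black) = 5/17 × 4/16 × 3/15 × 2/14 = 120/57120 = 1/476.

1/476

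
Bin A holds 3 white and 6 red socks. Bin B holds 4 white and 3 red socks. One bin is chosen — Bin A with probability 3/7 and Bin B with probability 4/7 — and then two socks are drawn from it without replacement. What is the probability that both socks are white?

From Bin A: P(both white) = (3/9)(2/8) = 1/12.
From Bin B: P(both white) = (4/7)(3/6) = 2/7.
Total probability = (3/7)(1/12) + (4/7)(2/7) = 39/196.

39/196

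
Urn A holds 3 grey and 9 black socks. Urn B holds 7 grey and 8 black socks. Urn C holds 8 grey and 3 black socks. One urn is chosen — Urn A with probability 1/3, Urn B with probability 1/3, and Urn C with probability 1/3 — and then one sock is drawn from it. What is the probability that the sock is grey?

From Urn A: P(grey) = 3/12.
From Urn B: P(grey) = 7/15.
From Urn C: P(grey) = 8/11.
Total probability = (1/3)(3/12) + (1/3)(7/15) + (1/3)(8/11) = 953/1980.

953/1980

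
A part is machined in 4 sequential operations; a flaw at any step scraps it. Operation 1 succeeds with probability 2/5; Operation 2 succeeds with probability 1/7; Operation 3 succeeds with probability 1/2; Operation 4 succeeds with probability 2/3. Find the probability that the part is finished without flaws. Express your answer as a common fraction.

2/105

Multiplying along the chain,
P = 2/5 × 1/7 × 1/2 × 2/3 = 4/210 = 2/105.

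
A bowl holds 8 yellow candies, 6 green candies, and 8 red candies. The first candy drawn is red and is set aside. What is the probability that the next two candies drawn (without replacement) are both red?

1/10

With the first candy removed, 7 red remain out of 21.
P = 7/21 × 6/20 = 42/420 = 1/10.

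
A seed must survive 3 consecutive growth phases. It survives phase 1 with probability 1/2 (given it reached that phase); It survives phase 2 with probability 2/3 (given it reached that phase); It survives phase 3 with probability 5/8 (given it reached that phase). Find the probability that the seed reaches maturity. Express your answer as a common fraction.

5/24

Multiplying along the chain,
P = 1/2 × 2/3 × 5/8 = 10/48 = 5/24.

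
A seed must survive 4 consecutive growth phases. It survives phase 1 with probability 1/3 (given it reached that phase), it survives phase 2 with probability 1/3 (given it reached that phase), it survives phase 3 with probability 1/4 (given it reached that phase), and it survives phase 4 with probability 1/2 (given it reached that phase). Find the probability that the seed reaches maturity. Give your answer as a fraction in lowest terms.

The events are sequential, so multiply the conditional probabilities:
P = 1/3 × 1/3 × 1/4 × 1/2 = 1/72.

1/72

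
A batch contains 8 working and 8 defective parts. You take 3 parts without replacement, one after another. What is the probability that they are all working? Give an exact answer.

1/10

P(every draw is working) = 8/16 × 7/15 × 6/14 = 336/3360 = 1/10.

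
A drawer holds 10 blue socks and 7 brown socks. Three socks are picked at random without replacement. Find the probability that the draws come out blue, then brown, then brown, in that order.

Chain rule:
P = 10/17 × 7/16 × 6/15 = 420/4080 = 7/68.

7/68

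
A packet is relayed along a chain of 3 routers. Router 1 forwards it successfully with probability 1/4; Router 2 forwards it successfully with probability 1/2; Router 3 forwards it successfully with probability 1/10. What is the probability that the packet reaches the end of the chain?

1/80

The events are sequential, so multiply the conditional probabilities:
P = 1/4 × 1/2 × 1/10 = 1/80.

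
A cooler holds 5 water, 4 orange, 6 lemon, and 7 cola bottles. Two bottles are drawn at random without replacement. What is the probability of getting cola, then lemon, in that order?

1/11

Each draw changes the counts, so multiply the conditional probabilities along the sequence:
P = 7/22 × 6/21 = 42/462 = 1/11.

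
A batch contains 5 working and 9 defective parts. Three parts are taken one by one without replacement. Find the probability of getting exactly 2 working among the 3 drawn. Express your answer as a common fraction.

One ordering (working drawn first) has probability 5/14 × 4/13 × 9/12 = 180/2184 = 15/182.
There are C(3,2) = 3 such orderings, each equally likely, so P = 3 × 15/182 = 45/182.

45/182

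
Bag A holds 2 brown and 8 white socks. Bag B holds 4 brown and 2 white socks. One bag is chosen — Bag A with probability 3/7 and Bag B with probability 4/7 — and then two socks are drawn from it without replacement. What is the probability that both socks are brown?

5/21

From Bag A: P(both brown) = (2/10)(1/9) = 1/45.
From Bag B: P(both brown) = (4/6)(3/5) = 2/5.
Total probability = (3/7)(1/45) + (4/7)(2/5) = 5/21.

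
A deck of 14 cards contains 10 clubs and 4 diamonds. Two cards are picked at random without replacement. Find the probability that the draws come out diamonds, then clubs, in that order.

Chain rule:
P = 4/14 × 10/13 = 40/182 = 20/91.

20/91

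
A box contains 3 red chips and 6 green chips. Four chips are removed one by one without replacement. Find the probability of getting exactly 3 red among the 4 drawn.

1/21

One ordering (red drawn first) has probability 3/9 × 2/8 × 1/7 × 6/6 = 36/3024 = 1/84.
There are C(4,3) = 4 such orderings, each equally likely, so P = 4 × 1/84 = 1/21.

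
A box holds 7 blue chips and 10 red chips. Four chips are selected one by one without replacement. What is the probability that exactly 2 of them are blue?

27/68

One ordering (blue drawn first) has probability 7/17 × 6/16 × 10/15 × 9/14 = 3780/57120 = 9/136.
There are C(4,2) = 6 such orderings, each equally likely, so P = 6 × 9/136 = 27/68.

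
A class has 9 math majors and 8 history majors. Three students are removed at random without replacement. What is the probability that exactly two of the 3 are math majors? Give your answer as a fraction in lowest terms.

36/85

One ordering (math majors drawn first) has probability 9/17 × 8/16 × 8/15 = 576/4080 = 12/85.
There are C(3,2) = 3 such orderings, each equally likely, so P = 3 × 12/85 = 36/85.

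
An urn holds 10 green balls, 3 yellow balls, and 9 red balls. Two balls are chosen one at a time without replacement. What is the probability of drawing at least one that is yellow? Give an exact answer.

P(no yellow) = 19/22 × 18/21 = 342/462 = 57/77.
P(at least one) = 1 − 57/77 = 20/77.

20/77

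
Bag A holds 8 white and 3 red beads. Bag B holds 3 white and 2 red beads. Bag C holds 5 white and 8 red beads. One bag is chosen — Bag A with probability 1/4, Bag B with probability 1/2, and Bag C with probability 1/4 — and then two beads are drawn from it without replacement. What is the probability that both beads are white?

1327/4290

From Bag A: P(both white) = (8/11)(7/10) = 28/55.
From Bag B: P(both white) = (3/5)(2/4) = 3/10.
From Bag C: P(both white) = (5/13)(4/12) = 5/39.
Total probability = (1/4)(28/55) + (1/2)(3/10) + (1/4)(5/39) = 1327/4290.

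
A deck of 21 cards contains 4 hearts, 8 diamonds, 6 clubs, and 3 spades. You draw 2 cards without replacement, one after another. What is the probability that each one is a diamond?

P = 8/21 × 7/20 = 56/420 = 2/15.

2/15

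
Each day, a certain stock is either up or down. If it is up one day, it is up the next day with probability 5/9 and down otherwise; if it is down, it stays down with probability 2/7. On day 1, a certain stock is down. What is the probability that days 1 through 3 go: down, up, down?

20/63

Day 1 is given. For each transition, use the conditional probability from the current state:
P(up | down) = 5/7; P(down | up) = 4/9.
P = 5/7 × 4/9 = 20/63.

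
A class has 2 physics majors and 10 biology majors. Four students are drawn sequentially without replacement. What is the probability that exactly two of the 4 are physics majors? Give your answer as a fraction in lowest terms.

One ordering (physics majors drawn first) has probability 2/12 × 1/11 × 10/10 × 9/9 = 180/11880 = 1/66.
There are C(4,2) = 6 such orderings, each equally likely, so P = 6 × 1/66 = 1/11.

1/11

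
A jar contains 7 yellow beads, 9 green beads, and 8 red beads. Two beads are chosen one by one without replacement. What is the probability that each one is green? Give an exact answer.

P(all green) = 9/24 × 8/23 = 72/552 = 3/23.

3/23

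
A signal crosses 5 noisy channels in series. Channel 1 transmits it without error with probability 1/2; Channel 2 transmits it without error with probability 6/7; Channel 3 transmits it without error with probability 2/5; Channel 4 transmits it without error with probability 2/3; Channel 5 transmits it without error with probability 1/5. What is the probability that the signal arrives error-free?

4/175

The events are sequential, so multiply the conditional probabilities:
P = 1/2 × 6/7 × 2/5 × 2/3 × 1/5 = 24/1050 = 4/175.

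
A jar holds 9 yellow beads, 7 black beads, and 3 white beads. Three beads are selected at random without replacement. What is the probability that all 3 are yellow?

P(all yellow) = 9/19 × 8/18 × 7/17 = 504/5814 = 28/323.

28/323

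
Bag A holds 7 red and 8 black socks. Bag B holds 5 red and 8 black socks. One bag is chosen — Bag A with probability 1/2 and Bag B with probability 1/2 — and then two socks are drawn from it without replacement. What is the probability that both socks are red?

32/195

From Bag A: P(both red) = (7/15)(6/14) = 1/5.
From Bag B: P(both red) = (5/13)(4/12) = 5/39.
Total probability = (1/2)(1/5) + (1/2)(5/39) = 32/195.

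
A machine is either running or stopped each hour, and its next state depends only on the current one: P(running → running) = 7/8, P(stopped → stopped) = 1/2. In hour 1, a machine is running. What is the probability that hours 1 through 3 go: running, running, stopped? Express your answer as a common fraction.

7/64

Hour 1 is given. For each transition, use the conditional probability from the current state:
P(running | running) = 7/8; P(stopped | running) = 1/8.
P = 7/8 × 1/8 = 7/64.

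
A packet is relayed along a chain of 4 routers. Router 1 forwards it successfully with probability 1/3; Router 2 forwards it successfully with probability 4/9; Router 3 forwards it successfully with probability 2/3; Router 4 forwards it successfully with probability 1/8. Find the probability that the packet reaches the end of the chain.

1/81

Multiplying along the chain,
P = 1/3 × 4/9 × 2/3 × 1/8 = 8/648 = 1/81.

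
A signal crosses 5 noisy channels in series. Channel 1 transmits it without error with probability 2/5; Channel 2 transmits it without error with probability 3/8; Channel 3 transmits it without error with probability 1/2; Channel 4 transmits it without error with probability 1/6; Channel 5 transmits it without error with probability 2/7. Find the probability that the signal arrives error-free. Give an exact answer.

The events are sequential, so multiply the conditional probabilities:
P = 2/5 × 3/8 × 1/2 × 1/6 × 2/7 = 12/3360 = 1/280.

1/280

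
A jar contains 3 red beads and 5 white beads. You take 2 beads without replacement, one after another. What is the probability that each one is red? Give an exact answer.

3/28

P = 3/8 × 2/7 = 6/56 = 3/28.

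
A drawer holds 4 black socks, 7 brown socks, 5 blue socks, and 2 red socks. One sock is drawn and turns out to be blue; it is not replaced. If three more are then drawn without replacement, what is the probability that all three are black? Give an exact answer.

1/170

With the first sock removed, 4 black remain out of 17.
P = 4/17 × 3/16 × 2/15 = 24/4080 = 1/170.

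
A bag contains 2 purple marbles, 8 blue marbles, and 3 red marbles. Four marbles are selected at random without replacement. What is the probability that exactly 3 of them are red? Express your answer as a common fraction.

One ordering (red drawn first) has probability 3/13 × 2/12 × 1/11 × 10/10 = 60/17160 = 1/286.
There are C(4,3) = 4 such orderings, each equally likely, so P = 4 × 1/286 = 2/143.

2/143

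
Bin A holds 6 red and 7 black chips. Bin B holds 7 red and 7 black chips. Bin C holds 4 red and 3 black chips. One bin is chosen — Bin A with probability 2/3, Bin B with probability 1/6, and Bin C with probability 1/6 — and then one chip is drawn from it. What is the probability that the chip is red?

From Bin A: P(red) = 6/13.
From Bin B: P(red) = 7/14.
From Bin C: P(red) = 4/7.
Total probability = (2/3)(6/13) + (1/6)(7/14) + (1/6)(4/7) = 177/364.

177/364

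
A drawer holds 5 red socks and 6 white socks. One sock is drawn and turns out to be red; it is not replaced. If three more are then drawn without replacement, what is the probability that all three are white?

After the first draw, 6 of the remaining 10 socks are white.
P = 6/10 × 5/9 × 4/8 = 120/720 = 1/6.

1/6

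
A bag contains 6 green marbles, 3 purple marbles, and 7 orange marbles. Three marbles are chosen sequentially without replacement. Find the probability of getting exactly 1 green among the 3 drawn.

27/56

One ordering (green drawn first) has probability 6/16 × 10/15 × 9/14 = 540/3360 = 9/56.
There are C(3,1) = 3 such orderings, each equally likely, so P = 3 × 9/56 = 27/56.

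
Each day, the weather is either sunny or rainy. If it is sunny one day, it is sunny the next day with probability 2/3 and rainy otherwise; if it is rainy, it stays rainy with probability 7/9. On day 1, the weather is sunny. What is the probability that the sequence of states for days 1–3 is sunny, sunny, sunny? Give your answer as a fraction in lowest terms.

Day 1 is given. For each transition, use the conditional probability from the current state:
P(sunny | sunny) = 2/3; P(sunny | sunny) = 2/3.
P = 2/3 × 2/3 = 4/9.

4/9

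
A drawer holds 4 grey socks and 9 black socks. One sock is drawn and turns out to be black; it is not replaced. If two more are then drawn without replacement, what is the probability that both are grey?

1/11

After the first draw, 4 of the remaining 12 socks are grey.
P = 4/12 × 3/11 = 12/132 = 1/11.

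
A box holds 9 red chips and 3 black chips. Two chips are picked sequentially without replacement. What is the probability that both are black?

P(all black) = 3/12 × 2/11 = 6/132 = 1/22.

1/22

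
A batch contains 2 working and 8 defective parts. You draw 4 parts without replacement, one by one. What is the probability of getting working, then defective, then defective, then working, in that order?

1/45

Each draw changes the counts, so multiply the conditional probabilities along the sequence:
P = 2/10 × 8/9 × 7/8 × 1/7 = 112/5040 = 1/45.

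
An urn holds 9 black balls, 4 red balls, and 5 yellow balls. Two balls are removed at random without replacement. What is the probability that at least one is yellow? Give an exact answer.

25/51

P(no yellow) = 13/18 × 12/17 = 156/306 = 26/51.
P(at least one) = 1 − 26/51 = 25/51.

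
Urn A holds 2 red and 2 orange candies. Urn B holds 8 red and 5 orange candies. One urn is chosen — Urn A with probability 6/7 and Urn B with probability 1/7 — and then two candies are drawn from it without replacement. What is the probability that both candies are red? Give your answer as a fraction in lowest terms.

From Urn A: P(both red) = (2/4)(1/3) = 1/6.
From Urn B: P(both red) = (8/13)(7/12) = 14/39.
Total probability = (6/7)(1/6) + (1/7)(14/39) = 53/273.

53/273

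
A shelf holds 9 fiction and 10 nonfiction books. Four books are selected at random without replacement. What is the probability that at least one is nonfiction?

P(no nonfiction) = 9/19 × 8/18 × 7/17 × 6/16 = 3024/93024 = 21/646.
P(at least one) = 1 − 21/646 = 625/646.

625/646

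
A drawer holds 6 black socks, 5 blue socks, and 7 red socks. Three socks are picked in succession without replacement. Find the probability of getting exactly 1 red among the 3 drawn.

One ordering (red drawn first) has probability 7/18 × 11/17 × 10/16 = 770/4896 = 385/2448.
There are C(3,1) = 3 such orderings, each equally likely, so P = 3 × 385/2448 = 385/816.

385/816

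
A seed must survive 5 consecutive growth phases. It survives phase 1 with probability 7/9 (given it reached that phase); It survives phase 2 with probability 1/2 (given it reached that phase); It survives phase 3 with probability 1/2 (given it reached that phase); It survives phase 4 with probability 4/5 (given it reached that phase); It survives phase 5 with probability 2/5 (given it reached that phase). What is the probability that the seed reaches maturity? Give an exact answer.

14/225

The events are sequential, so multiply the conditional probabilities:
P = 7/9 × 1/2 × 1/2 × 4/5 × 2/5 = 56/900 = 14/225.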